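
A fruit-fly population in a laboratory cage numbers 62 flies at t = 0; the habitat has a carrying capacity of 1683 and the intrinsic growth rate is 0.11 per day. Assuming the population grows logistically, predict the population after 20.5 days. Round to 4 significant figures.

A = (K − N₀)/N₀ = (1683 − 62)/62 = 26.145.
N(t) = K/(1 + A·e^(−rt)) = 1683/(1 + 26.145×e^(−0.11×20.5)).
e^(−2.255) = 0.10487; denominator = 1 + 26.145×0.10487 = 3.7419.
N = 1683/3.7419 = 449.767.

449.8 flies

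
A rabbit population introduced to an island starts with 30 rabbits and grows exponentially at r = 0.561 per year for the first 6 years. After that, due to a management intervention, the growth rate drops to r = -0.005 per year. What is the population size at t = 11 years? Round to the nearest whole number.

Phase 1: N(6) = 30·e^(0.561×6) = 30·e^3.366 = 868.873.
Phase 2 runs for 11 − 6 = 5 years at r = -0.005.
N(11) = 868.873·e^(-0.005×5) = 868.873·e^-0.025 = 847.421.

847 rabbits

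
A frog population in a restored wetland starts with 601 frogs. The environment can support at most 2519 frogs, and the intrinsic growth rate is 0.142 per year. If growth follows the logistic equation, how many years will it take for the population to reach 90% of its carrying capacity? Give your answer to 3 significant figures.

A = (K − N₀)/N₀ = (2519 − 601)/601 = 3.1913.
Solve 2519/(1 + 3.1913·e^(−0.142t)) = 2267.1: 1 + 3.1913·e^(−0.142t) = 1.1111, so e^(−0.142t) = 0.0348164.
−0.142·t = ln(0.0348164) = -3.3577, so t = 3.3577/0.142 = 23.646.

23.6 years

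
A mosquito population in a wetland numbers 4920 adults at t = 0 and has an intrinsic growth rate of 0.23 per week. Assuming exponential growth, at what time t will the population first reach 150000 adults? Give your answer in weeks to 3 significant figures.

14.9 weeks

Set N₀·e^(rt) = 150000: e^(0.23·t) = 150000/4920 = 30.488.
0.23·t = ln(30.488) = 3.4173, so t = 3.4173/0.23 = 14.858.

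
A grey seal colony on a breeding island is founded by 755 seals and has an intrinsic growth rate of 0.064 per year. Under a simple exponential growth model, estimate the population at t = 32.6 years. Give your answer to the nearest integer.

N(t) = N₀·e^(rt) = 755 × e^(0.064×32.6) = 755 × e^2.086.
e^2.086 ≈ 8.0559, so N ≈ 755 × 8.0559 = 6082.18.

6082 seals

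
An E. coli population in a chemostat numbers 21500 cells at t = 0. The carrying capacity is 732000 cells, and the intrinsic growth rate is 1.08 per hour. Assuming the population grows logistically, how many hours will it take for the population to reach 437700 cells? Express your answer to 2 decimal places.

3.61 hours

A = (K − N₀)/N₀ = (732000 − 21500)/21500 = 33.047.
Solve 732000/(1 + 33.047·e^(−1.08t)) = 437700: 1 + 33.047·e^(−1.08t) = 1.6724, so e^(−1.08t) = 0.0203464.
−1.08·t = ln(0.0203464) = -3.8949, so t = 3.8949/1.08 = 3.6063.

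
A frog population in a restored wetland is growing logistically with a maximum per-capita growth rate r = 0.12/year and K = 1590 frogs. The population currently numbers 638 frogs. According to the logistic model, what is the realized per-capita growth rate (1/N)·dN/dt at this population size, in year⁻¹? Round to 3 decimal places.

(1/N)·dN/dt = r(1 − N/K) = 0.12 × (1 − 638/1590).
= 0.12 × 0.59874 = 0.071849.

0.072 per year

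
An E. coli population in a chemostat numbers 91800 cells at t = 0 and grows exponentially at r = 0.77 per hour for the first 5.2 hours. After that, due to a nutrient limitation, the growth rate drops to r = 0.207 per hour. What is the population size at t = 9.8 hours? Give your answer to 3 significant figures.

Phase 1: N(5.2) = 91800·e^(0.77×5.2) = 91800·e^4.004 = 5.032199×10^6.
Phase 2 runs for 9.8 − 5.2 = 4.6 hours at r = 0.207.
N(9.8) = 5.032199×10^6·e^(0.207×4.6) = 5.032199×10^6·e^0.9522 = 1.304046×10^7.

13000000 cells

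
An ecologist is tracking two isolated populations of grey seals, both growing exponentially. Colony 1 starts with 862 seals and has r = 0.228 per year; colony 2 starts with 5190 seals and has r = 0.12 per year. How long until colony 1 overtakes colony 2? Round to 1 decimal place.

16.6 years

Set 862·e^(0.228t) = 5190·e^(0.12t).
e^((0.228 − 0.12)t) = 5190/862 → e^(0.108·t) = 6.0209.
0.108·t = ln(6.0209) = 1.7952, so t = 1.7952/0.108 = 16.623.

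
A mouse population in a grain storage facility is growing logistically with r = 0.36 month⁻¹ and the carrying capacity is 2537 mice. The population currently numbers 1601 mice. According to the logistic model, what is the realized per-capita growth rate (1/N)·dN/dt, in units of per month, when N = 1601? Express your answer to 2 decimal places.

(1/N)·dN/dt = r(1 − N/K) = 0.36 × (1 − 1601/2537).
= 0.36 × 0.36894 = 0.13282.

0.13 per month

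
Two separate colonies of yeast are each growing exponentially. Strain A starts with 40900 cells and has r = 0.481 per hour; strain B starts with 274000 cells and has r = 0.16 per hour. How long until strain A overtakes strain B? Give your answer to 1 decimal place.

5.9 hours

Set 40900·e^(0.481t) = 274000·e^(0.16t).
e^((0.481 − 0.16)t) = 274000/40900 → e^(0.321·t) = 6.6993.
0.321·t = ln(6.6993) = 1.902, so t = 1.902/0.321 = 5.9252.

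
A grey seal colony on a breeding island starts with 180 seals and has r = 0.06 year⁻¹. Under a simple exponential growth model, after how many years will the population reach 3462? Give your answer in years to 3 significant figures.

49.3 years

Set N₀·e^(rt) = 3462: e^(0.06·t) = 3462/180 = 19.233.
0.06·t = ln(19.233) = 2.9566, so t = 2.9566/0.06 = 49.277.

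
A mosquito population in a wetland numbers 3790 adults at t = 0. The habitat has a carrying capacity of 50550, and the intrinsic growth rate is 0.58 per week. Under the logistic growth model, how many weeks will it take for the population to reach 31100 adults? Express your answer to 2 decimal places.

A = (K − N₀)/N₀ = (50550 − 3790)/3790 = 12.338.
Solve 50550/(1 + 12.338·e^(−0.58t)) = 31100: 1 + 12.338·e^(−0.58t) = 1.6254, so e^(−0.58t) = 0.0506902.
−0.58·t = ln(0.0506902) = -2.982, so t = 2.982/0.58 = 5.1414.

5.14 weeks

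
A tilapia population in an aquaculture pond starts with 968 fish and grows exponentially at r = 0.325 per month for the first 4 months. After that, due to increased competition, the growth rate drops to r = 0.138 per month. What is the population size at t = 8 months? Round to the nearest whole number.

6169 fish

Phase 1: N(4) = 968·e^(0.325×4) = 968·e^1.3 = 3551.88.
Phase 2 runs for 8 − 4 = 4 months at r = 0.138.
N(8) = 3551.88·e^(0.138×4) = 3551.88·e^0.552 = 6168.63.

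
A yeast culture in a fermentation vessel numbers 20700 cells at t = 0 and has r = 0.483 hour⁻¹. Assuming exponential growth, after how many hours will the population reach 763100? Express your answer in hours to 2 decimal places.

7.47 hours

Set N₀·e^(rt) = 763100: e^(0.483·t) = 763100/20700 = 36.865.
0.483·t = ln(36.865) = 3.6073, so t = 3.6073/0.483 = 7.4684.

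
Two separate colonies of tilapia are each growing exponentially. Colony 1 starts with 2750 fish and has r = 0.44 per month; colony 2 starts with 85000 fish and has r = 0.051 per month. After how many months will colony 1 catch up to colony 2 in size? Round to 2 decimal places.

8.82 months

Set 2750·e^(0.44t) = 85000·e^(0.051t).
e^((0.44 − 0.051)t) = 85000/2750 → e^(0.389·t) = 30.909.
0.389·t = ln(30.909) = 3.4311, so t = 3.4311/0.389 = 8.8202.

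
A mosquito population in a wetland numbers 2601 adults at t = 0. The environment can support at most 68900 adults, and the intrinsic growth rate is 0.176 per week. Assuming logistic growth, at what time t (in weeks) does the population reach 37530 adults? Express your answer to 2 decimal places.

A = (K − N₀)/N₀ = (68900 − 2601)/2601 = 25.49.
Solve 68900/(1 + 25.49·e^(−0.176t)) = 37530: 1 + 25.49·e^(−0.176t) = 1.8359, so e^(−0.176t) = 0.0327921.
−0.176·t = ln(0.0327921) = -3.4176, so t = 3.4176/0.176 = 19.418.

19.42 weeks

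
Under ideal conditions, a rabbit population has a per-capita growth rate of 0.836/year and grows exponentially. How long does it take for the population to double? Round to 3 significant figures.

0.829 years

Doubling time t_d = ln(2)/r = 0.6931/0.836 = 0.82912.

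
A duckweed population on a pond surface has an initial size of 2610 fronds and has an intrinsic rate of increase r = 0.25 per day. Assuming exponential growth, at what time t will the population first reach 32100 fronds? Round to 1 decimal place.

10.0 days

Set N₀·e^(rt) = 32100: e^(0.25·t) = 32100/2610 = 12.299.
0.25·t = ln(12.299) = 2.5095, so t = 2.5095/0.25 = 10.038.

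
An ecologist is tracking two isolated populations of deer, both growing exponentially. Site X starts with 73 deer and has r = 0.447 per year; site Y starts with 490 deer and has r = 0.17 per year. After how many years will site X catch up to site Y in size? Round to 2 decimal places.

Set 73·e^(0.447t) = 490·e^(0.17t).
e^((0.447 − 0.17)t) = 490/73 → e^(0.277·t) = 6.7123.
0.277·t = ln(6.7123) = 1.9039, so t = 1.9039/0.277 = 6.8735.

6.87 years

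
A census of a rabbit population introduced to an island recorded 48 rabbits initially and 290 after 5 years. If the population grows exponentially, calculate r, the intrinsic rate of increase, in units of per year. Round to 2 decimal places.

From N(t) = N₀·e^(rt): e^(r·5) = 290/48 = 6.0417.
r·5 = ln(6.0417) = 1.7987, so r = 1.7987/5 = 0.35974.

0.36 per year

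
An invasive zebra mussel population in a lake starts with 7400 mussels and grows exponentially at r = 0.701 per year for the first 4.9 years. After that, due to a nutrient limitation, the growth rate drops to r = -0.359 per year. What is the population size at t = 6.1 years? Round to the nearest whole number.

Phase 1: N(4.9) = 7400·e^(0.701×4.9) = 7400·e^3.435 = 229609.
Phase 2 runs for 6.1 − 4.9 = 1.2 years at r = -0.359.
N(6.1) = 229609·e^(-0.359×1.2) = 229609·e^-0.4308 = 149244.

149244 mussels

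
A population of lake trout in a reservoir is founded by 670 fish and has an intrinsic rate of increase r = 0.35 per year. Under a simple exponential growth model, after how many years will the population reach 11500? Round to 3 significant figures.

8.12 years

Set N₀·e^(rt) = 11500: e^(0.35·t) = 11500/670 = 17.164.
0.35·t = ln(17.164) = 2.8428, so t = 2.8428/0.35 = 8.1224.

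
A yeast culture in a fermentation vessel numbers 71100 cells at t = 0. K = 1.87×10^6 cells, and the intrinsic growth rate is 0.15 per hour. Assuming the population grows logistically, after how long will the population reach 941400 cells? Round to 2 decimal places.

A = (K − N₀)/N₀ = (1.87×10^6 − 71100)/71100 = 25.301.
Solve 1.87×10^6/(1 + 25.301·e^(−0.15t)) = 941400: 1 + 25.301·e^(−0.15t) = 1.9864, so e^(−0.15t) = 0.0389868.
−0.15·t = ln(0.0389868) = -3.2445, so t = 3.2445/0.15 = 21.63.

21.63 hours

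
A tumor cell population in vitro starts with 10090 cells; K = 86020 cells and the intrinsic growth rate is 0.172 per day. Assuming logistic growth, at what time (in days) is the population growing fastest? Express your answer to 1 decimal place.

11.7 days

Logistic growth is fastest at N = K/2 = 43010.
A = (K − N₀)/N₀ = 7.5253. Set K/(1 + A·e^(−rt)) = K/2 → A·e^(−rt) = 1.
e^(−0.172t) = 1/7.5253 = 0.132886, so t = ln(7.5253)/0.172 = 2.0183/0.172 = 11.734.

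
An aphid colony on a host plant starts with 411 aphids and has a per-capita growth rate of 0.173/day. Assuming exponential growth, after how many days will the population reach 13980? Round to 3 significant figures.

20.4 days

Set N₀·e^(rt) = 13980: e^(0.173·t) = 13980/411 = 34.015.
0.173·t = ln(34.015) = 3.5268, so t = 3.5268/0.173 = 20.386.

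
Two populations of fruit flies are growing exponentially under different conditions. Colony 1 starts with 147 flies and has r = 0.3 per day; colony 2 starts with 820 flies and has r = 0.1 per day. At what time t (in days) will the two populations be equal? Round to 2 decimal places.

8.59 days

Set 147·e^(0.3t) = 820·e^(0.1t).
e^((0.3 − 0.1)t) = 820/147 → e^(0.2·t) = 5.5782.
0.2·t = ln(5.5782) = 1.7189, so t = 1.7189/0.2 = 8.5944.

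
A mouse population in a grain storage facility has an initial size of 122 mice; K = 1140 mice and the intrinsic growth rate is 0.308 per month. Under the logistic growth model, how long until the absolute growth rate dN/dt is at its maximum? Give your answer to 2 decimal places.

Logistic growth is fastest at N = K/2 = 570.
A = (K − N₀)/N₀ = 8.3443. Set K/(1 + A·e^(−rt)) = K/2 → A·e^(−rt) = 1.
e^(−0.308t) = 1/8.3443 = 0.119843, so t = ln(8.3443)/0.308 = 2.1216/0.308 = 6.8882.

6.89 months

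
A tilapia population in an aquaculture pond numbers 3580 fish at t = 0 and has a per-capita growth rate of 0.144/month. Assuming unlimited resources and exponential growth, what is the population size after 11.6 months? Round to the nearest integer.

N(t) = N₀·e^(rt) = 3580 × e^(0.144×11.6) = 3580 × e^1.67.
e^1.67 ≈ 5.3143, so N ≈ 3580 × 5.3143 = 19025.2.

19025 fish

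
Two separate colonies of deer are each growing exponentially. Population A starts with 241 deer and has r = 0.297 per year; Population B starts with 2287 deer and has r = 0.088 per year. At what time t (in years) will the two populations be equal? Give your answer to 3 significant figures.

10.8 years

Set 241·e^(0.297t) = 2287·e^(0.088t).
e^((0.297 − 0.088)t) = 2287/241 → e^(0.209·t) = 9.4896.
0.209·t = ln(9.4896) = 2.2502, so t = 2.2502/0.209 = 10.767.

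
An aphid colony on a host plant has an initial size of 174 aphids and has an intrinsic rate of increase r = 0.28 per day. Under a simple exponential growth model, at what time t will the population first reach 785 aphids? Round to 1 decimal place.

Set N₀·e^(rt) = 785: e^(0.28·t) = 785/174 = 4.5115.
0.28·t = ln(4.5115) = 1.5066, so t = 1.5066/0.28 = 5.3808.

5.4 days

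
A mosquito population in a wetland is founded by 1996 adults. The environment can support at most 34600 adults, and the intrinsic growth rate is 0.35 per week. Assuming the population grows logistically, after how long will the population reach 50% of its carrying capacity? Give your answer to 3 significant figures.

7.98 weeks

A = (K − N₀)/N₀ = (34600 − 1996)/1996 = 16.335.
Solve 34600/(1 + 16.335·e^(−0.35t)) = 17300: 1 + 16.335·e^(−0.35t) = 2, so e^(−0.35t) = 0.0612195.
−0.35·t = ln(0.0612195) = -2.7933, so t = 2.7933/0.35 = 7.9808.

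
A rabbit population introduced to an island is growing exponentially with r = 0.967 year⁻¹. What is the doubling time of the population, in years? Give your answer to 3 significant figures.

Doubling time t_d = ln(2)/r = 0.6931/0.967 = 0.7168.

0.717 years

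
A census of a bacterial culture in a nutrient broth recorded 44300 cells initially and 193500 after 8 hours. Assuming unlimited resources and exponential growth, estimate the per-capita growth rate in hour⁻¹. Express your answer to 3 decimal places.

From N(t) = N₀·e^(rt): e^(r·8) = 193500/44300 = 4.3679.
r·8 = ln(4.3679) = 1.4743, so r = 1.4743/8 = 0.18429.

0.184 per hour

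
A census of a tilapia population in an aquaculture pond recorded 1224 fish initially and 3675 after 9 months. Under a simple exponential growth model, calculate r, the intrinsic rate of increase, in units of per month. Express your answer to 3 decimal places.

From N(t) = N₀·e^(rt): e^(r·9) = 3675/1224 = 3.0025.
r·9 = ln(3.0025) = 1.0994, so r = 1.0994/9 = 0.12216.

0.122 per month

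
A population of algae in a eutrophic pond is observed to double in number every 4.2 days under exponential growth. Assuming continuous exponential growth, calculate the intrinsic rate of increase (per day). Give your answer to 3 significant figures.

0.165 per day

r = ln(2)/t_d = 0.6931/4.2 = 0.16504.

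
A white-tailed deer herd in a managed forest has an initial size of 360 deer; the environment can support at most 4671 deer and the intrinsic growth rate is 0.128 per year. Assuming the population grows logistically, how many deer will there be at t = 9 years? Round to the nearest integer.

A = (K − N₀)/N₀ = (4671 − 360)/360 = 11.975.
N(t) = K/(1 + A·e^(−rt)) = 4671/(1 + 11.975×e^(−0.128×9)).
e^(−1.152) = 0.316; denominator = 1 + 11.975×0.316 = 4.7841.
N = 4671/4.7841 = 976.349.

976 deer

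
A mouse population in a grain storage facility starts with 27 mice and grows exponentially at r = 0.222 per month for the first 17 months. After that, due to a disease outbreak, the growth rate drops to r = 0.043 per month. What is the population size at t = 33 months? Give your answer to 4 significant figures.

Phase 1: N(17) = 27·e^(0.222×17) = 27·e^3.774 = 1175.96.
Phase 2 runs for 33 − 17 = 16 months at r = 0.043.
N(33) = 1175.96·e^(0.043×16) = 1175.96·e^0.688 = 2339.84.

2340 mice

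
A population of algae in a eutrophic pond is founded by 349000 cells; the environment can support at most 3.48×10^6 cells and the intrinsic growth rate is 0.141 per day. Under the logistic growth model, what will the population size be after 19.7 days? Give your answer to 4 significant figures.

A = (K − N₀)/N₀ = (3.48×10^6 − 349000)/349000 = 8.9713.
N(t) = K/(1 + A·e^(−rt)) = 3.48×10^6/(1 + 8.9713×e^(−0.141×19.7)).
e^(−2.778) = 0.062181; denominator = 1 + 8.9713×0.062181 = 1.5579.
N = 3.48×10^6/1.5579 = 2.233847×10^6.

2234000 cells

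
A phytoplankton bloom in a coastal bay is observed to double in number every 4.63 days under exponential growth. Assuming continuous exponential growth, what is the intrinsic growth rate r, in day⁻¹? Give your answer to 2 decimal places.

r = ln(2)/t_d = 0.6931/4.63 = 0.14971.

0.15 per day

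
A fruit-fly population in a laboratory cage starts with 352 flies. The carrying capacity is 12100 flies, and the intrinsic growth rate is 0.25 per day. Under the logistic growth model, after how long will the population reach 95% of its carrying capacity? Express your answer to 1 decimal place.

25.8 days

A = (K − N₀)/N₀ = (12100 − 352)/352 = 33.375.
Solve 12100/(1 + 33.375·e^(−0.25t)) = 11495: 1 + 33.375·e^(−0.25t) = 1.0526, so e^(−0.25t) = 0.00157698.
−0.25·t = ln(0.00157698) = -6.4522, so t = 6.4522/0.25 = 25.809.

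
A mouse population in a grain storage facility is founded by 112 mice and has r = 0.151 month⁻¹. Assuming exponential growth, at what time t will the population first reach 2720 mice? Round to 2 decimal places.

21.13 months

Set N₀·e^(rt) = 2720: e^(0.151·t) = 2720/112 = 24.286.
0.151·t = ln(24.286) = 3.1899, so t = 3.1899/0.151 = 21.125.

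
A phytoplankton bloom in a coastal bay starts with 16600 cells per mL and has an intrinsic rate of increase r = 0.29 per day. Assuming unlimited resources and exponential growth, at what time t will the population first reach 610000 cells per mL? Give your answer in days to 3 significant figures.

Set N₀·e^(rt) = 610000: e^(0.29·t) = 610000/16600 = 36.747.
0.29·t = ln(36.747) = 3.6041, so t = 3.6041/0.29 = 12.428.

12.4 days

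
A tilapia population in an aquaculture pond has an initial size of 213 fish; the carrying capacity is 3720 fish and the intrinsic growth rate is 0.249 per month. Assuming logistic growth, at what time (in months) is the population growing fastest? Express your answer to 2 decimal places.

Logistic growth is fastest at N = K/2 = 1860.
A = (K − N₀)/N₀ = 16.465. Set K/(1 + A·e^(−rt)) = K/2 → A·e^(−rt) = 1.
e^(−0.249t) = 1/16.465 = 0.0607357, so t = ln(16.465)/0.249 = 2.8012/0.249 = 11.25.

11.25 months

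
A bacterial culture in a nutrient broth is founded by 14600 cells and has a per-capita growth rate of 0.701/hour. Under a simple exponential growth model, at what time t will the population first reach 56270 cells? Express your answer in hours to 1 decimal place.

Set N₀·e^(rt) = 56270: e^(0.701·t) = 56270/14600 = 3.8541.
0.701·t = ln(3.8541) = 1.3491, so t = 1.3491/0.701 = 1.9246.

1.9 hours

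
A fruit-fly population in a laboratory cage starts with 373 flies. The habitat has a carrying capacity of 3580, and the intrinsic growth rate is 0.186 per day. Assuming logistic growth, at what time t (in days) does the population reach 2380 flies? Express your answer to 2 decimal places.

A = (K − N₀)/N₀ = (3580 − 373)/373 = 8.5979.
Solve 3580/(1 + 8.5979·e^(−0.186t)) = 2380: 1 + 8.5979·e^(−0.186t) = 1.5042, so e^(−0.186t) = 0.0586427.
−0.186·t = ln(0.0586427) = -2.8363, so t = 2.8363/0.186 = 15.249.

15.25 days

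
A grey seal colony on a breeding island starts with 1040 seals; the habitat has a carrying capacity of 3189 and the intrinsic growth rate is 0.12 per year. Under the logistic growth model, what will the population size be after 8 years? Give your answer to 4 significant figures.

A = (K − N₀)/N₀ = (3189 − 1040)/1040 = 2.0663.
N(t) = K/(1 + A·e^(−rt)) = 3189/(1 + 2.0663×e^(−0.12×8)).
e^(−0.96) = 0.38289; denominator = 1 + 2.0663×0.38289 = 1.7912.
N = 3189/1.7912 = 1780.38.

1780 seals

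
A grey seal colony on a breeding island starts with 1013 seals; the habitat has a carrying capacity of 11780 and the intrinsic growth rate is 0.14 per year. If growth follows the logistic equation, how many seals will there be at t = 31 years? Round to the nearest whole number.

10346 seals

A = (K − N₀)/N₀ = (11780 − 1013)/1013 = 10.629.
N(t) = K/(1 + A·e^(−rt)) = 11780/(1 + 10.629×e^(−0.14×31)).
e^(−4.34) = 0.013037; denominator = 1 + 10.629×0.013037 = 1.1386.
N = 11780/1.1386 = 10346.4.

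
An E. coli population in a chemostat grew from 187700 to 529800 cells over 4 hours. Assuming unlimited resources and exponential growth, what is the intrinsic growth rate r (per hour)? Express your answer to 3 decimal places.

0.259 per hour

From N(t) = N₀·e^(rt): e^(r·4) = 529800/187700 = 2.8226.
r·4 = ln(2.8226) = 1.0377, so r = 1.0377/4 = 0.25941.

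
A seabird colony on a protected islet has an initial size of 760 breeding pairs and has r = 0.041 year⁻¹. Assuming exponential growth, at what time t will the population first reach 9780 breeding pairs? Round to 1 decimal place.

62.3 years

Set N₀·e^(rt) = 9780: e^(0.041·t) = 9780/760 = 12.868.
0.041·t = ln(12.868) = 2.5548, so t = 2.5548/0.041 = 62.312.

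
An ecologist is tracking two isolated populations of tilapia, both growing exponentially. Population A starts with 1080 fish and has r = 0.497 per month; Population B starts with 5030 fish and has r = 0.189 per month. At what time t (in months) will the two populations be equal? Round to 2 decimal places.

4.99 months

Set 1080·e^(0.497t) = 5030·e^(0.189t).
e^((0.497 − 0.189)t) = 5030/1080 → e^(0.308·t) = 4.6574.
0.308·t = ln(4.6574) = 1.5385, so t = 1.5385/0.308 = 4.995.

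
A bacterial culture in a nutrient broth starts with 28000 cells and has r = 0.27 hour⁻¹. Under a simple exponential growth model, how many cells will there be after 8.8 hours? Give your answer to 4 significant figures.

N(t) = N₀·e^(rt) = 28000 × e^(0.27×8.8) = 28000 × e^2.376.
e^2.376 ≈ 10.762, so N ≈ 28000 × 10.762 = 301330.

301300 cells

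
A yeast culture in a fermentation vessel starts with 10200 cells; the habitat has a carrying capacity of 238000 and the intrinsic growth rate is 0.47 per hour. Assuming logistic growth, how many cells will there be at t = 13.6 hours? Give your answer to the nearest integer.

A = (K − N₀)/N₀ = (238000 − 10200)/10200 = 22.333.
N(t) = K/(1 + A·e^(−rt)) = 238000/(1 + 22.333×e^(−0.47×13.6)).
e^(−6.392) = 0.0016749; denominator = 1 + 22.333×0.0016749 = 1.0374.
N = 238000/1.0374 = 229418.

229418 cells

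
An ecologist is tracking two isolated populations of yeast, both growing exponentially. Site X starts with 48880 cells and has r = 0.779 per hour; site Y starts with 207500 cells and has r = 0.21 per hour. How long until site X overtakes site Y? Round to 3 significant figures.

2.54 hours

Set 48880·e^(0.779t) = 207500·e^(0.21t).
e^((0.779 − 0.21)t) = 207500/48880 → e^(0.569·t) = 4.2451.
0.569·t = ln(4.2451) = 1.4458, so t = 1.4458/0.569 = 2.5409.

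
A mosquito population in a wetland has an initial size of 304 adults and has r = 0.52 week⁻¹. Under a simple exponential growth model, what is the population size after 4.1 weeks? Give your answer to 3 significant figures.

2560 adults

N(t) = N₀·e^(rt) = 304 × e^(0.52×4.1) = 304 × e^2.132.
e^2.132 ≈ 8.4317, so N ≈ 304 × 8.4317 = 2563.24.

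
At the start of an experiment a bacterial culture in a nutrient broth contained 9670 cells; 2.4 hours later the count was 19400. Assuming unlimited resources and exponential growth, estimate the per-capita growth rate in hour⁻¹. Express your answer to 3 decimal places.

From N(t) = N₀·e^(rt): e^(r·2.4) = 19400/9670 = 2.0062.
r·2.4 = ln(2.0062) = 0.69624, so r = 0.69624/2.4 = 0.2901.

0.290 per hour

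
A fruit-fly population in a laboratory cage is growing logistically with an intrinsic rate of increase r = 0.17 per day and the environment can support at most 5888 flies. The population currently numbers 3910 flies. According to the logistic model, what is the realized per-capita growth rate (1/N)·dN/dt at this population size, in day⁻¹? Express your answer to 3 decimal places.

(1/N)·dN/dt = r(1 − N/K) = 0.17 × (1 − 3910/5888).
= 0.17 × 0.33594 = 0.057109.

0.057 per day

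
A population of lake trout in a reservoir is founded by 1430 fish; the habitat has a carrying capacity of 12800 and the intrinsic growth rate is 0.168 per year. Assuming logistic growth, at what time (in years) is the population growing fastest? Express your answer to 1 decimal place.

Logistic growth is fastest at N = K/2 = 6400.
A = (K − N₀)/N₀ = 7.951. Set K/(1 + A·e^(−rt)) = K/2 → A·e^(−rt) = 1.
e^(−0.168t) = 1/7.951 = 0.12577, so t = ln(7.951)/0.168 = 2.0733/0.168 = 12.341.

12.3 years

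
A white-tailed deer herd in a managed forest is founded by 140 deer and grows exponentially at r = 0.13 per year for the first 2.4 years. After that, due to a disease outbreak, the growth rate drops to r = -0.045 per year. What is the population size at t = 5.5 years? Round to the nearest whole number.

166 deer

Phase 1: N(2.4) = 140·e^(0.13×2.4) = 140·e^0.312 = 191.262.
Phase 2 runs for 5.5 − 2.4 = 3.1 years at r = -0.045.
N(5.5) = 191.262·e^(-0.045×3.1) = 191.262·e^-0.1395 = 166.358.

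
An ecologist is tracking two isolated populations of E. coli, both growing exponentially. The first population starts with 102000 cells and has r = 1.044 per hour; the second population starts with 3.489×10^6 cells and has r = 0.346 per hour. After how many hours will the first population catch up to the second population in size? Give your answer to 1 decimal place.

Set 102000·e^(1.044t) = 3.489×10^6·e^(0.346t).
e^((1.044 − 0.346)t) = 3.489×10^6/102000 → e^(0.698·t) = 34.206.
0.698·t = ln(34.206) = 3.5324, so t = 3.5324/0.698 = 5.0607.

5.1 hours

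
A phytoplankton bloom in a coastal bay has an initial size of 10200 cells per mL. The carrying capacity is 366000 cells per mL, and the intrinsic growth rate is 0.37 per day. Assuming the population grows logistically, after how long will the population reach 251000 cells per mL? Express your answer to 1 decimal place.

A = (K − N₀)/N₀ = (366000 − 10200)/10200 = 34.882.
Solve 366000/(1 + 34.882·e^(−0.37t)) = 251000: 1 + 34.882·e^(−0.37t) = 1.4582, so e^(−0.37t) = 0.0131346.
−0.37·t = ln(0.0131346) = -4.3325, so t = 4.3325/0.37 = 11.709.

11.7 days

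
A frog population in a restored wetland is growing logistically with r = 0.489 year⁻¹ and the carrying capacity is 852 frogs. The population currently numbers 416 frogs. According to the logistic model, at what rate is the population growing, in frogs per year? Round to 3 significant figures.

104 frogs per year

dN/dt = rN(1 − N/K) = 0.489 × 416 × (1 − 416/852).
1 − 416/852 = 0.51174; dN/dt = 0.489 × 416 × 0.51174 = 104.1.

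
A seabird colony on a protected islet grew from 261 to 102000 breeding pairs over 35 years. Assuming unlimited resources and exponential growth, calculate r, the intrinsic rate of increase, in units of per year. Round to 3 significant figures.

From N(t) = N₀·e^(rt): e^(r·35) = 102000/261 = 390.8.
r·35 = ln(390.8) = 5.9682, so r = 5.9682/35 = 0.17052.

0.171 per year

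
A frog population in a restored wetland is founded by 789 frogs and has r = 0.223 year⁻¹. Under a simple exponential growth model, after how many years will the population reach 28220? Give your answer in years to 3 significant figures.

16.0 years

Set N₀·e^(rt) = 28220: e^(0.223·t) = 28220/789 = 35.767.
0.223·t = ln(35.767) = 3.577, so t = 3.577/0.223 = 16.04.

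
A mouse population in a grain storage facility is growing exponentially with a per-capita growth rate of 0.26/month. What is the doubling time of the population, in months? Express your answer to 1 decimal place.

Doubling time t_d = ln(2)/r = 0.6931/0.26 = 2.666.

2.7 months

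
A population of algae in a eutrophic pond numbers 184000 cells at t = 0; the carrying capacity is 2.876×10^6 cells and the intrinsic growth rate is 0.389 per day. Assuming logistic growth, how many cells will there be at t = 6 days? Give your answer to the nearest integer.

A = (K − N₀)/N₀ = (2.876×10^6 − 184000)/184000 = 14.63.
N(t) = K/(1 + A·e^(−rt)) = 2.876×10^6/(1 + 14.63×e^(−0.389×6)).
e^(−2.334) = 0.096907; denominator = 1 + 14.63×0.096907 = 2.4178.
N = 2.876×10^6/2.4178 = 1.189513×10^6.

1189513 cells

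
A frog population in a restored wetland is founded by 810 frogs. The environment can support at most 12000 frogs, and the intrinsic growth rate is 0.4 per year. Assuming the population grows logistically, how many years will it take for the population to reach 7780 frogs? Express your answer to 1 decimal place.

A = (K − N₀)/N₀ = (12000 − 810)/810 = 13.815.
Solve 12000/(1 + 13.815·e^(−0.4t)) = 7780: 1 + 13.815·e^(−0.4t) = 1.5424, so e^(−0.4t) = 0.0392634.
−0.4·t = ln(0.0392634) = -3.2375, so t = 3.2375/0.4 = 8.0937.

8.1 years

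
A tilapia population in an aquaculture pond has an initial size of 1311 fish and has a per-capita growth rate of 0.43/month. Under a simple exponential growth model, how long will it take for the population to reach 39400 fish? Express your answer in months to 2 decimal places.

Set N₀·e^(rt) = 39400: e^(0.43·t) = 39400/1311 = 30.053.
0.43·t = ln(30.053) = 3.403, so t = 3.403/0.43 = 7.9139.

7.91 months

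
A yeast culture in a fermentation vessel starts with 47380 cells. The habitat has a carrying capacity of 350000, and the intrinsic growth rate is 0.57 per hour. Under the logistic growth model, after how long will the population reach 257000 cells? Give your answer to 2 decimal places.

A = (K − N₀)/N₀ = (350000 − 47380)/47380 = 6.3871.
Solve 350000/(1 + 6.3871·e^(−0.57t)) = 257000: 1 + 6.3871·e^(−0.57t) = 1.3619, so e^(−0.57t) = 0.0566562.
−0.57·t = ln(0.0566562) = -2.8708, so t = 2.8708/0.57 = 5.0364.

5.04 hours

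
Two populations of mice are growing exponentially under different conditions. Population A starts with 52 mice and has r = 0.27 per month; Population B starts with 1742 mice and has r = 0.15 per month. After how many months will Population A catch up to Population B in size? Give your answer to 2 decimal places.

29.26 months

Set 52·e^(0.27t) = 1742·e^(0.15t).
e^((0.27 − 0.15)t) = 1742/52 → e^(0.12·t) = 33.5.
0.12·t = ln(33.5) = 3.5115, so t = 3.5115/0.12 = 29.263.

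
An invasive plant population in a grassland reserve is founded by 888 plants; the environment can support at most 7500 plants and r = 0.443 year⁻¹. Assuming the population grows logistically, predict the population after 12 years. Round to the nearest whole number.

A = (K − N₀)/N₀ = (7500 − 888)/888 = 7.4459.
N(t) = K/(1 + A·e^(−rt)) = 7500/(1 + 7.4459×e^(−0.443×12)).
e^(−5.316) = 0.0049124; denominator = 1 + 7.4459×0.0049124 = 1.0366.
N = 7500/1.0366 = 7235.35.

7235 plants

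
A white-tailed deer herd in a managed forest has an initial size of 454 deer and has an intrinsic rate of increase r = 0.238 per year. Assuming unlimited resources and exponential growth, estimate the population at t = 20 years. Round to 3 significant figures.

53000 deer

N(t) = N₀·e^(rt) = 454 × e^(0.238×20) = 454 × e^4.76.
e^4.76 ≈ 116.75, so N ≈ 454 × 116.75 = 53002.7.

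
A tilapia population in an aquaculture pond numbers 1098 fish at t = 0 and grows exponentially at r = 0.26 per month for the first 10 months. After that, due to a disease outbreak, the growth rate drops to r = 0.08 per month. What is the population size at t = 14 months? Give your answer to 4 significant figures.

Phase 1: N(10) = 1098·e^(0.26×10) = 1098·e^2.6 = 14783.2.
Phase 2 runs for 14 − 10 = 4 months at r = 0.08.
N(14) = 14783.2·e^(0.08×4) = 14783.2·e^0.32 = 20358.3.

20360 fish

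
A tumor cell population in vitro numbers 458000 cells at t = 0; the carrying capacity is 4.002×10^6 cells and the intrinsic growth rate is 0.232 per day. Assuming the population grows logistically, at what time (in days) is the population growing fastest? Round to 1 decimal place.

8.8 days

Logistic growth is fastest at N = K/2 = 2.001×10^6.
A = (K − N₀)/N₀ = 7.738. Set K/(1 + A·e^(−rt)) = K/2 → A·e^(−rt) = 1.
e^(−0.232t) = 1/7.738 = 0.129233, so t = ln(7.738)/0.232 = 2.0461/0.232 = 8.8196.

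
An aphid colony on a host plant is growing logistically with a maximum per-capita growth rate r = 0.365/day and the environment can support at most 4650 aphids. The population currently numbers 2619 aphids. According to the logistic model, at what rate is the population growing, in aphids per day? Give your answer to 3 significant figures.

dN/dt = rN(1 − N/K) = 0.365 × 2619 × (1 − 2619/4650).
1 − 2619/4650 = 0.43677; dN/dt = 0.365 × 2619 × 0.43677 = 417.53.

418 aphids per day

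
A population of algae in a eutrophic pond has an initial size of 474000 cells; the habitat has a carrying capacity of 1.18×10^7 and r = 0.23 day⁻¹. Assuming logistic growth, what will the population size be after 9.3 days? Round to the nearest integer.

3093769 cells

A = (K − N₀)/N₀ = (1.18×10^7 − 474000)/474000 = 23.895.
N(t) = K/(1 + A·e^(−rt)) = 1.18×10^7/(1 + 23.895×e^(−0.23×9.3)).
e^(−2.139) = 0.11777; denominator = 1 + 23.895×0.11777 = 3.8141.
N = 1.18×10^7/3.8141 = 3.093769×10^6.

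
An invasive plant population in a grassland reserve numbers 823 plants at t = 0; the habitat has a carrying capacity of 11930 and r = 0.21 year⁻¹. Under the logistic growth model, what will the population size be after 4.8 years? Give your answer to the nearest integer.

2013 plants

A = (K − N₀)/N₀ = (11930 − 823)/823 = 13.496.
N(t) = K/(1 + A·e^(−rt)) = 11930/(1 + 13.496×e^(−0.21×4.8)).
e^(−1.008) = 0.36495; denominator = 1 + 13.496×0.36495 = 5.9252.
N = 11930/5.9252 = 2013.42.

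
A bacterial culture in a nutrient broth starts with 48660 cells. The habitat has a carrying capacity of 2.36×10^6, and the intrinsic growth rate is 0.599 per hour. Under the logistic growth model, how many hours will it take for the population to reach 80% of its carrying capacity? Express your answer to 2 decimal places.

8.76 hours

A = (K − N₀)/N₀ = (2.36×10^6 − 48660)/48660 = 47.5.
Solve 2.36×10^6/(1 + 47.5·e^(−0.599t)) = 1.888×10^6: 1 + 47.5·e^(−0.599t) = 1.25, so e^(−0.599t) = 0.00526318.
−0.599·t = ln(0.00526318) = -5.247, so t = 5.247/0.599 = 8.7596.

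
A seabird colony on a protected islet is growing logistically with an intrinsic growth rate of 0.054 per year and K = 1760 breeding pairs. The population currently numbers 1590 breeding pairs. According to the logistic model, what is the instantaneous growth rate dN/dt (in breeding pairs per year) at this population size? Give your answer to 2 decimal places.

dN/dt = rN(1 − N/K) = 0.054 × 1590 × (1 − 1590/1760).
1 − 1590/1760 = 0.096591; dN/dt = 0.054 × 1590 × 0.096591 = 8.2933.

8.29 breeding pairs per year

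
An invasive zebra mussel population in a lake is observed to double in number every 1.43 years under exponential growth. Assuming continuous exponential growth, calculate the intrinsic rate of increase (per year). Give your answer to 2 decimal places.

0.48 per year

r = ln(2)/t_d = 0.6931/1.43 = 0.48472.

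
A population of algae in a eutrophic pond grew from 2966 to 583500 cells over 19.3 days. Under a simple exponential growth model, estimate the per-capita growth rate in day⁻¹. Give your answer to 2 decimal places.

0.27 per day

From N(t) = N₀·e^(rt): e^(r·19.3) = 583500/2966 = 196.73.
r·19.3 = ln(196.73) = 5.2818, so r = 5.2818/19.3 = 0.27367.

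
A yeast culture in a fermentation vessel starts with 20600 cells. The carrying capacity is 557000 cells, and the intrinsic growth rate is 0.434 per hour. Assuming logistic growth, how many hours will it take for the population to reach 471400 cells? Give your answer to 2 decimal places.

A = (K − N₀)/N₀ = (557000 − 20600)/20600 = 26.039.
Solve 557000/(1 + 26.039·e^(−0.434t)) = 471400: 1 + 26.039·e^(−0.434t) = 1.1816, so e^(−0.434t) = 0.00697369.
−0.434·t = ln(0.00697369) = -4.9656, so t = 4.9656/0.434 = 11.441.

11.44 hours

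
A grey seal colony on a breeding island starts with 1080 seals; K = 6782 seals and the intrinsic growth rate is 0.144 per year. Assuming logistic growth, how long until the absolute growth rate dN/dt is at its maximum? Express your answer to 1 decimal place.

11.6 years

Logistic growth is fastest at N = K/2 = 3391.
A = (K − N₀)/N₀ = 5.2796. Set K/(1 + A·e^(−rt)) = K/2 → A·e^(−rt) = 1.
e^(−0.144t) = 1/5.2796 = 0.189407, so t = ln(5.2796)/0.144 = 1.6639/0.144 = 11.555.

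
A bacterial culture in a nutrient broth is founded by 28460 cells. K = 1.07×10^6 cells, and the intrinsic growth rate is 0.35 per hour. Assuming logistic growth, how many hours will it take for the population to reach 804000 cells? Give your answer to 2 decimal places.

A = (K − N₀)/N₀ = (1.07×10^6 − 28460)/28460 = 36.597.
Solve 1.07×10^6/(1 + 36.597·e^(−0.35t)) = 804000: 1 + 36.597·e^(−0.35t) = 1.3308, so e^(−0.35t) = 0.00904034.
−0.35·t = ln(0.00904034) = -4.7061, so t = 4.7061/0.35 = 13.446.

13.45 hours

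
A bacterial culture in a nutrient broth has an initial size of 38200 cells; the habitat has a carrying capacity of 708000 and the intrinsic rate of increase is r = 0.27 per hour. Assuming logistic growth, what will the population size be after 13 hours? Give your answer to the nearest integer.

A = (K − N₀)/N₀ = (708000 − 38200)/38200 = 17.534.
N(t) = K/(1 + A·e^(−rt)) = 708000/(1 + 17.534×e^(−0.27×13)).
e^(−3.51) = 0.029897; denominator = 1 + 17.534×0.029897 = 1.5242.
N = 708000/1.5242 = 464502.

464502 cells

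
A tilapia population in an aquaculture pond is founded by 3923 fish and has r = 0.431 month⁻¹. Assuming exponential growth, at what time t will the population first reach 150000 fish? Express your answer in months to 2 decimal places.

8.45 months

Set N₀·e^(rt) = 150000: e^(0.431·t) = 150000/3923 = 38.236.
0.431·t = ln(38.236) = 3.6438, so t = 3.6438/0.431 = 8.4542.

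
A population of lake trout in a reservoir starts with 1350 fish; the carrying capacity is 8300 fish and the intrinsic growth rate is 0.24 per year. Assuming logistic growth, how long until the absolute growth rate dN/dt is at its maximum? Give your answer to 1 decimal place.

Logistic growth is fastest at N = K/2 = 4150.
A = (K − N₀)/N₀ = 5.1481. Set K/(1 + A·e^(−rt)) = K/2 → A·e^(−rt) = 1.
e^(−0.24t) = 1/5.1481 = 0.194245, so t = ln(5.1481)/0.24 = 1.6386/0.24 = 6.8277.

6.8 years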